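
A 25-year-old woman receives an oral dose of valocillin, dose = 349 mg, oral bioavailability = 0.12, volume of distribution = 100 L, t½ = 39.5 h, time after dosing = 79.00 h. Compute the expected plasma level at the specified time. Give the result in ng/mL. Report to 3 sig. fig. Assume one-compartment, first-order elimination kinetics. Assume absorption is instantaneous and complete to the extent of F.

105 ng/mL

Amount reaching circulation = F × Dose = 0.12 × 349.0 = 41.88 mg
C₀ = F·Dose / Vd = 41.88 / 100 = 0.4188 mg/L
k = ln2 / t½ = 0.693147 / 39.5 = 0.01755 h⁻¹
t / t½ = 79.00 / 39.5 = 2 half-lives
C = C₀ × (1/2)^2 = 0.4188 × 0.2500 = 0.1047 mg/L
Convert: 0.1047 mg/L × 1000 = 104.7 ng/mL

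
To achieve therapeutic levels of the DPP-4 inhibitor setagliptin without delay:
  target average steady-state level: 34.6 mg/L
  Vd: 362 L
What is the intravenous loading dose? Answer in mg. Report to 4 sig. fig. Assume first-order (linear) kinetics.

12530 mg

LD = Css × Vd = 34.6 × 362 = 12530 mg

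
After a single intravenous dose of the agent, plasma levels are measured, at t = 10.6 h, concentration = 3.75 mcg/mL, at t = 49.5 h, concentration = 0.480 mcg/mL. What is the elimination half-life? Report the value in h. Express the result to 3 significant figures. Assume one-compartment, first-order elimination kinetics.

13.1 h

k = ln(C₁/C₂) / (t₂ − t₁) = ln(3.75/0.480) / (49.5 − 10.6)
  = 2.056 / 38.90 = 0.05285 h⁻¹
t½ = ln2 / k = 0.693147 / 0.05285 = 13.12 h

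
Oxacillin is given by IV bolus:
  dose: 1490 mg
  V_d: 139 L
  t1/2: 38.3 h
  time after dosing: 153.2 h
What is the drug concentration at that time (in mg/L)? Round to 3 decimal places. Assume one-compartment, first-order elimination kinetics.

C₀ = Dose / Vd = 1490 / 139 = 10.72 mg/L
k = ln2 / t½ = 0.693147 / 38.3 = 0.01810 h⁻¹
t / t½ = 153.2 / 38.3 = 4 half-lives
C = C₀ × (1/2)^4 = 10.72 × 0.06250 = 0.6700 mg/L

0.670 mg/L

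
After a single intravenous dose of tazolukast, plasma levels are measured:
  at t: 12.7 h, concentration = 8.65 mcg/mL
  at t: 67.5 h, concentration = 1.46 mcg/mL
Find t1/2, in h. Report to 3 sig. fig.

k = ln(C₁/C₂) / (t₂ − t₁) = ln(8.65/1.46) / (67.5 − 12.7)
  = 1.779 / 54.80 = 0.03246 h⁻¹
t½ = ln2 / k = 0.693147 / 0.03246 = 21.35 h

21.4 h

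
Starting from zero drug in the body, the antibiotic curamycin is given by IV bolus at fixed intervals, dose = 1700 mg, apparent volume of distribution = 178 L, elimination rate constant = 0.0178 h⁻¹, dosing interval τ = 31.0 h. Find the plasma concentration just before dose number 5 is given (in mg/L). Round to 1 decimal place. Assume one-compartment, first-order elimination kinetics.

C₀ per dose = Dose / Vd = 1700 / 178 = 9.551 mg/L
Fraction remaining after one interval: r = e^(−kτ) = e^(−0.01780 × 31.0) = 0.5759
Before dose 5, 4 doses have been given (aged 1τ, 2τ, 3τ, 4τ).
C_trough = C₀ × (r + r² + … + r^4) = C₀ × r(1−r^4)/(1−r)
        = 9.551 × 0.5759 × (1 − 0.1100) / (1 − 0.5759) = 11.54 mg/L

11.5 mg/L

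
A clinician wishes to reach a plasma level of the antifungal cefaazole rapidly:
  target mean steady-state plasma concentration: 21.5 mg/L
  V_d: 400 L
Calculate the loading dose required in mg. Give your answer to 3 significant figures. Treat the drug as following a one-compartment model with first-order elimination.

8600 mg

LD = Css × Vd = 21.5 × 400 = 8600 mg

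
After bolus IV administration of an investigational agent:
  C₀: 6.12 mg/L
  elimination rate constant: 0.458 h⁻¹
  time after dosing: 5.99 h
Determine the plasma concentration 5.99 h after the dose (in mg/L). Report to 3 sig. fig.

0.394 mg/L

C = C₀ · e^(−k·t) = 6.120 × e^(−0.4580 × 5.99)
  = 6.120 × 0.06435 = 0.3938 mg/L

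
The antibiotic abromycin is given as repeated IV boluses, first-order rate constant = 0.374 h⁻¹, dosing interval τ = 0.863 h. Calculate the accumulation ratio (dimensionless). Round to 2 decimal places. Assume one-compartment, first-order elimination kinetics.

e^(−kτ) = e^(−0.3740 × 0.863) = 0.7241
Accumulation ratio R = 1 / (1 − e^(−kτ)) = 1 / (1 − 0.7241) = 3.625

3.63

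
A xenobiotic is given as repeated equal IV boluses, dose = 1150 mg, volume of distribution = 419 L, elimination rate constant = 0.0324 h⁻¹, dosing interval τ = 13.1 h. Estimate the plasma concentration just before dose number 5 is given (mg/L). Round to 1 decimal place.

C₀ per dose = Dose / Vd = 1150 / 419 = 2.745 mg/L
Fraction remaining after one interval: r = e^(−kτ) = e^(−0.03240 × 13.1) = 0.6541
Before dose 5, 4 doses have been given (aged 1τ, 2τ, 3τ, 4τ).
C_trough = C₀ × (r + r² + … + r^4) = C₀ × r(1−r^4)/(1−r)
        = 2.745 × 0.6541 × (1 − 0.1831) / (1 − 0.6541) = 4.240 mg/L

4.2 mg/L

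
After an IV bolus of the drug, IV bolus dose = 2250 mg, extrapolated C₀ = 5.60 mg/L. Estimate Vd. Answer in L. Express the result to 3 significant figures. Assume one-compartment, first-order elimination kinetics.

Vd = Dose / C₀ = 2250 / 5.60 = 401.8 L

402 L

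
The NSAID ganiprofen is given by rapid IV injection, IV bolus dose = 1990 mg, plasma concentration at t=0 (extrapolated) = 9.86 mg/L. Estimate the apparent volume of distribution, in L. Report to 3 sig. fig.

Vd = Dose / C₀ = 1990 / 9.86 = 201.8 L

202 L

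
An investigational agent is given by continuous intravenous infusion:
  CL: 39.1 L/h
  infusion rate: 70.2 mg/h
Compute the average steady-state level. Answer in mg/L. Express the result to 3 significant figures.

1.80 mg/L

At steady state Css = R₀ / CL = 70.2 / 39.10 = 1.795 mg/L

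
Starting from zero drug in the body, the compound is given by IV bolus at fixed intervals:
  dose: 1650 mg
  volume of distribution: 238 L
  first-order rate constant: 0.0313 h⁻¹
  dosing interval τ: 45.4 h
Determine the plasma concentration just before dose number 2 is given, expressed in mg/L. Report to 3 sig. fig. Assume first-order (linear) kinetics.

C₀ per dose = Dose / Vd = 1650 / 238 = 6.933 mg/L
Fraction remaining after one interval: r = e^(−kτ) = e^(−0.03130 × 45.4) = 0.2415
Before dose 2, 1 dose has been given (aged 1τ).
C_trough = C₀ × r = 6.933 × 0.2415 = 1.674 mg/L

1.67 mg/L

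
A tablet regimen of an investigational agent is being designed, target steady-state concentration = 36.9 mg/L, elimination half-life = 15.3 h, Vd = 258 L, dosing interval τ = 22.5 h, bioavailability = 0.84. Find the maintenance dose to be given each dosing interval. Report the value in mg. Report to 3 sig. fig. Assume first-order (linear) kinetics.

11600 mg

k = ln2 / t½ = 0.693147 / 15.3 = 0.04530 h⁻¹
CL = k × Vd = 0.04530 × 258 = 11.69 L/h
At steady state, F × (Dose/τ) = Css × CL.
Dose = Css × CL × τ / F = 36.9 × 11.69 × 22.5 / 0.84 = 11550 mg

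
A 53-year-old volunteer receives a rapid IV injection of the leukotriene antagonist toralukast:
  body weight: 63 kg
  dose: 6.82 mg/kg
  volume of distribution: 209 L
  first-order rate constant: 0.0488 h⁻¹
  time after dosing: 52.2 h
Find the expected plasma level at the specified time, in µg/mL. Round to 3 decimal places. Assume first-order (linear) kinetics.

0.161 µg/mL

Total dose = 6.82 × 63 = 429.7 mg
C₀ = Dose / Vd = 429.7 / 209 = 2.056 mg/L
C = C₀ · e^(−k·t) = 2.056 × e^(−0.04880 × 52.2)
  = 2.056 × 0.07829 = 0.1610 mg/L
(0.1610 mg/L = 0.1610 µg/mL)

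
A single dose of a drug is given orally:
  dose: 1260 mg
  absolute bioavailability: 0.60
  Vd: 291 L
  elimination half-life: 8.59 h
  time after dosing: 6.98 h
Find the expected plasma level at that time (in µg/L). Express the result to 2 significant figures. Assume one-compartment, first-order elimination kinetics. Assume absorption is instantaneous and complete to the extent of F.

1500 µg/L

Amount reaching circulation = F × Dose = 0.60 × 1260 = 756.0 mg
C₀ = F·Dose / Vd = 756.0 / 291 = 2.598 mg/L
k = ln2 / t½ = 0.693147 / 8.59 = 0.08069 h⁻¹
C = C₀ · e^(−k·t) = 2.598 × e^(−0.08069 × 6.98)
  = 2.598 × 0.5694 = 1.479 mg/L
Convert: 1.479 mg/L × 1000 = 1479 µg/L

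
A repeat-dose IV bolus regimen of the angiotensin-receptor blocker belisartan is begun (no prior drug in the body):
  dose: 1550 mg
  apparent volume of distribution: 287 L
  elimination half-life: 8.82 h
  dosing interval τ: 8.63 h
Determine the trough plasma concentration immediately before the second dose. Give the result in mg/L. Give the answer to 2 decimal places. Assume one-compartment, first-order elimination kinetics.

2.74 mg/L

C₀ per dose = Dose / Vd = 1550 / 287 = 5.401 mg/L
k = ln2 / t½ = 0.693147 / 8.82 = 0.07859 h⁻¹
Fraction remaining after one interval: r = e^(−kτ) = e^(−0.07859 × 8.63) = 0.5075
Before dose 2, 1 dose has been given (aged 1τ).
C_trough = C₀ × r = 5.401 × 0.5075 = 2.741 mg/L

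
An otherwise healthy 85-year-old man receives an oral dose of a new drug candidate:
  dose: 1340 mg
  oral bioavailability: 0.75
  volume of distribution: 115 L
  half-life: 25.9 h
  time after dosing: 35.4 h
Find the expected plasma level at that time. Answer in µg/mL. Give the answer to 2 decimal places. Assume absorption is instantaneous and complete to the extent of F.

Amount reaching circulation = F × Dose = 0.75 × 1340 = 1005 mg
C₀ = F·Dose / Vd = 1005 / 115 = 8.739 mg/L
k = ln2 / t½ = 0.693147 / 25.9 = 0.02676 h⁻¹
C = C₀ · e^(−k·t) = 8.739 × e^(−0.02676 × 35.4)
  = 8.739 × 0.3878 = 3.389 mg/L
(3.389 mg/L = 3.389 µg/mL)

3.39 µg/mL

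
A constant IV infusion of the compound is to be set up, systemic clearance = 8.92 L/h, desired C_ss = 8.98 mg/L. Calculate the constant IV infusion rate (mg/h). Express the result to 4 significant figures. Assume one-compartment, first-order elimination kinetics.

80.10 mg/h

At steady state, infusion rate R₀ = Css × CL = 8.98 × 8.920 = 80.10 mg/h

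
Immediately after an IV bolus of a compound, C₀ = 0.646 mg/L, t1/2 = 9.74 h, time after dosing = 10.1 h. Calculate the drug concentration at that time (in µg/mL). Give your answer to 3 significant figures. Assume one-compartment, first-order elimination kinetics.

0.315 µg/mL

k = ln2 / t½ = 0.693147 / 9.74 = 0.07116 h⁻¹
C = C₀ · e^(−k·t) = 0.6460 × e^(−0.07116 × 10.1)
  = 0.6460 × 0.4874 = 0.3149 mg/L
(0.3149 mg/L = 0.3149 µg/mL)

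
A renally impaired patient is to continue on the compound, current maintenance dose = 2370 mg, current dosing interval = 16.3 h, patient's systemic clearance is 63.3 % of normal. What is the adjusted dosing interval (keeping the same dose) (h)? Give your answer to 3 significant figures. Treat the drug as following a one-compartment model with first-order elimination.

To keep the same average steady-state level, dosing rate must scale with clearance.
CL ratio = 63.3 / 100 = 0.6330
New interval (same dose) = 16.3 / 0.6330 = 25.75 h

25.8 h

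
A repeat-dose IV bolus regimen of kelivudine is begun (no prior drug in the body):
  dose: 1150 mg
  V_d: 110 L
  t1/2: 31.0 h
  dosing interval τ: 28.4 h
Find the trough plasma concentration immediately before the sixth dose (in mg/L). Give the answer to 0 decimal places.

11 mg/L

C₀ per dose = Dose / Vd = 1150 / 110 = 10.45 mg/L
k = ln2 / t½ = 0.693147 / 31.0 = 0.02236 h⁻¹
Fraction remaining after one interval: r = e^(−kτ) = e^(−0.02236 × 28.4) = 0.5299
Before dose 6, 5 doses have been given (aged 1τ, 2τ, 3τ, 4τ, 5τ).
C_trough = C₀ × (r + r² + … + r^5) = C₀ × r(1−r^5)/(1−r)
        = 10.45 × 0.5299 × (1 − 0.04178) / (1 − 0.5299) = 11.29 mg/L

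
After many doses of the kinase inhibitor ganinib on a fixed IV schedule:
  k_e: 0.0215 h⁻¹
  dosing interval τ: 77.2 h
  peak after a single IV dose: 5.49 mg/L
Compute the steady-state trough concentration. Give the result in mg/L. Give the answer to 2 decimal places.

1.29 mg/L

e^(−kτ) = e^(−0.02150 × 77.2) = 0.1902
Accumulation ratio R = 1 / (1 − e^(−kτ)) = 1 / (1 − 0.1902) = 1.235
Steady-state trough = C₀ × R × e^(−kτ) = 5.49 × 1.235 × 0.1902 = 1.290 mg/L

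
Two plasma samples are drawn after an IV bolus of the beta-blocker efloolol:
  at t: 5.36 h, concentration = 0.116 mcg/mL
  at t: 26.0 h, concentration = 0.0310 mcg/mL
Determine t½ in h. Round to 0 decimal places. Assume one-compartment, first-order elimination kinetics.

k = ln(C₁/C₂) / (t₂ − t₁) = ln(0.116/0.0310) / (26.0 − 5.36)
  = 1.320 / 20.64 = 0.06395 h⁻¹
t½ = ln2 / k = 0.693147 / 0.06395 = 10.84 h

11 h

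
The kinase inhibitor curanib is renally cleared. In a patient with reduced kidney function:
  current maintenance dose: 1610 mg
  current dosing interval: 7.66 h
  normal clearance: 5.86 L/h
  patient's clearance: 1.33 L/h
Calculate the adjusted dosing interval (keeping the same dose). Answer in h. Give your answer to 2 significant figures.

34 h

To keep the same average steady-state level, dosing rate must scale with clearance.
CL ratio = 1.33 / 5.86 = 0.2270
New interval (same dose) = 7.66 / 0.2270 = 33.74 h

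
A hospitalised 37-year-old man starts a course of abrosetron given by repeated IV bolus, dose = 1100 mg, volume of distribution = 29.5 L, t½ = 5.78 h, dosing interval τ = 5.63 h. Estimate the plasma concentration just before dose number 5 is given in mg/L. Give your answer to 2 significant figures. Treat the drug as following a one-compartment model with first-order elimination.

C₀ per dose = Dose / Vd = 1100 / 29.5 = 37.29 mg/L
k = ln2 / t½ = 0.693147 / 5.78 = 0.1199 h⁻¹
Fraction remaining after one interval: r = e^(−kτ) = e^(−0.1199 × 5.63) = 0.5091
Before dose 5, 4 doses have been given (aged 1τ, 2τ, 3τ, 4τ).
C_trough = C₀ × (r + r² + … + r^4) = C₀ × r(1−r^4)/(1−r)
        = 37.29 × 0.5091 × (1 − 0.06718) / (1 − 0.5091) = 36.07 mg/L

36 mg/L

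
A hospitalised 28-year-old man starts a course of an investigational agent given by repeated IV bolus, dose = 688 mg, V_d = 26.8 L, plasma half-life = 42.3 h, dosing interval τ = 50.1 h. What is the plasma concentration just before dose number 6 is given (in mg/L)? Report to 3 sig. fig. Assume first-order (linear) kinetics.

19.8 mg/L

C₀ per dose = Dose / Vd = 688 / 26.8 = 25.67 mg/L
k = ln2 / t½ = 0.693147 / 42.3 = 0.01639 h⁻¹
Fraction remaining after one interval: r = e^(−kτ) = e^(−0.01639 × 50.1) = 0.4399
Before dose 6, 5 doses have been given (aged 1τ, 2τ, 3τ, 4τ, 5τ).
C_trough = C₀ × (r + r² + … + r^5) = C₀ × r(1−r^5)/(1−r)
        = 25.67 × 0.4399 × (1 − 0.01647) / (1 − 0.4399) = 19.83 mg/L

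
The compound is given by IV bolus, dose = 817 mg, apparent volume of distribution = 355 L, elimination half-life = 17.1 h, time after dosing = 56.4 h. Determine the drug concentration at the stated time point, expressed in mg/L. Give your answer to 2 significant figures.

C₀ = Dose / Vd = 817.0 / 355 = 2.301 mg/L
k = ln2 / t½ = 0.693147 / 17.1 = 0.04053 h⁻¹
C = C₀ · e^(−k·t) = 2.301 × e^(−0.04053 × 56.4)
  = 2.301 × 0.1017 = 0.2340 mg/L

0.23 mg/L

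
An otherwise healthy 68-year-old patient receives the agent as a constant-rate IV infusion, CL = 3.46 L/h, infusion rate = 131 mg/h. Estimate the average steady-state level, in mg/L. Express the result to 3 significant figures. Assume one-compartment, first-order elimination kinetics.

37.9 mg/L

At steady state Css = R₀ / CL = 131 / 3.460 = 37.86 mg/L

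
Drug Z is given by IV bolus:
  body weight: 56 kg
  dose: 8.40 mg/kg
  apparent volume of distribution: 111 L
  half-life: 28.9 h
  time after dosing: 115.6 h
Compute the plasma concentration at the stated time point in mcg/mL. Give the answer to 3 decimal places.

0.265 mcg/mL

Total dose = 8.40 × 56 = 470.4 mg
C₀ = Dose / Vd = 470.4 / 111 = 4.238 mg/L
k = ln2 / t½ = 0.693147 / 28.9 = 0.02398 h⁻¹
t / t½ = 115.6 / 28.9 = 4 half-lives
C = C₀ × (1/2)^4 = 4.238 × 0.06250 = 0.2649 mg/L
(0.2649 mg/L = 0.2649 mcg/mL)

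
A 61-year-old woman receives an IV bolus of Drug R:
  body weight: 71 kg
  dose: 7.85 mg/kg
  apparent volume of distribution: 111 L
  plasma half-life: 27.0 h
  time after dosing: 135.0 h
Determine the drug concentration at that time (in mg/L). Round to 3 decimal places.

Total dose = 7.85 × 71 = 557.4 mg
C₀ = Dose / Vd = 557.4 / 111 = 5.022 mg/L
k = ln2 / t½ = 0.693147 / 27.0 = 0.02567 h⁻¹
t / t½ = 135.0 / 27.0 = 5 half-lives
C = C₀ × (1/2)^5 = 5.022 × 0.03125 = 0.1569 mg/L

0.157 mg/L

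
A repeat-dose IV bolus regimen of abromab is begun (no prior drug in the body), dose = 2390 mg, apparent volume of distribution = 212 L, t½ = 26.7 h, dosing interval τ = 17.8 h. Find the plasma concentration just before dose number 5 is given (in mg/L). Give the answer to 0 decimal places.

16 mg/L

C₀ per dose = Dose / Vd = 2390 / 212 = 11.27 mg/L
k = ln2 / t½ = 0.693147 / 26.7 = 0.02596 h⁻¹
Fraction remaining after one interval: r = e^(−kτ) = e^(−0.02596 × 17.8) = 0.6300
Before dose 5, 4 doses have been given (aged 1τ, 2τ, 3τ, 4τ).
C_trough = C₀ × (r + r² + … + r^4) = C₀ × r(1−r^4)/(1−r)
        = 11.27 × 0.6300 × (1 − 0.1575) / (1 − 0.6300) = 16.17 mg/L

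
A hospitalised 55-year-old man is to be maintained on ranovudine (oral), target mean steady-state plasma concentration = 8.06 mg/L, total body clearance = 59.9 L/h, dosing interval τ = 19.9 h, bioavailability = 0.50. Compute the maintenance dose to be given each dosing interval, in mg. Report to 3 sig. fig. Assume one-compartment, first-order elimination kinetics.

19200 mg

At steady state, F × (Dose/τ) = Css × CL.
Dose = Css × CL × τ / F = 8.06 × 59.90 × 19.9 / 0.50 = 19220 mg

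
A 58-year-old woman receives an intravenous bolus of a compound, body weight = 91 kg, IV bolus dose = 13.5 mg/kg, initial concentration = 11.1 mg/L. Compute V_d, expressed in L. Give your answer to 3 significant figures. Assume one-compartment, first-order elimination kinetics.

111 L

Dose = 13.5 × 91 = 1229 mg
Vd = Dose / C₀ = 1229 / 11.1 = 110.7 L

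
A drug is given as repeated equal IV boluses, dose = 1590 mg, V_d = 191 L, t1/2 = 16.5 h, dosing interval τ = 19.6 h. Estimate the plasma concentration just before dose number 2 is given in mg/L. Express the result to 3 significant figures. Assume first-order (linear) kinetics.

C₀ per dose = Dose / Vd = 1590 / 191 = 8.325 mg/L
k = ln2 / t½ = 0.693147 / 16.5 = 0.04201 h⁻¹
Fraction remaining after one interval: r = e^(−kτ) = e^(−0.04201 × 19.6) = 0.4389
Before dose 2, 1 dose has been given (aged 1τ).
C_trough = C₀ × r = 8.325 × 0.4389 = 3.654 mg/L

3.65 mg/L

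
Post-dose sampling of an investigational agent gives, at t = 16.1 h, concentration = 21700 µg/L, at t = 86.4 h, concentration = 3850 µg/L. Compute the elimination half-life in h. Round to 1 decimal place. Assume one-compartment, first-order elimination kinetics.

28.2 h

k = ln(C₁/C₂) / (t₂ − t₁) = ln(21700/3850) / (86.4 − 16.1)
  = 1.729 / 70.30 = 0.02459 h⁻¹
t½ = ln2 / k = 0.693147 / 0.02459 = 28.19 h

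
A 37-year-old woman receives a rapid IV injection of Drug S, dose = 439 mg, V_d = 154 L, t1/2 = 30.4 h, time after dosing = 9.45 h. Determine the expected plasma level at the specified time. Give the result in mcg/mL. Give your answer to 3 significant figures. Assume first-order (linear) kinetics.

C₀ = Dose / Vd = 439.0 / 154 = 2.851 mg/L
k = ln2 / t½ = 0.693147 / 30.4 = 0.02280 h⁻¹
C = C₀ · e^(−k·t) = 2.851 × e^(−0.02280 × 9.45)
  = 2.851 × 0.8062 = 2.298 mg/L
(2.298 mg/L = 2.298 mcg/mL)

2.30 mcg/mL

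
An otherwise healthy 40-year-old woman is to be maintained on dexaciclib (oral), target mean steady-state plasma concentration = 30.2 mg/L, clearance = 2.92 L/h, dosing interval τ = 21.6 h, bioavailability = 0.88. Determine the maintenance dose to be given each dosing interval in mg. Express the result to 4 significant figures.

2165 mg

At steady state, F × (Dose/τ) = Css × CL.
Dose = Css × CL × τ / F = 30.2 × 2.920 × 21.6 / 0.88 = 2165 mg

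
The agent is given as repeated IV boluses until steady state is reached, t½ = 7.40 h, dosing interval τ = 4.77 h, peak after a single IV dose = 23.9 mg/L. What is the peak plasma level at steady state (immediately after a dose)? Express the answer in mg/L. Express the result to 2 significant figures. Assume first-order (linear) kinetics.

k = ln2 / t½ = 0.693147 / 7.40 = 0.09367 h⁻¹
e^(−kτ) = e^(−0.09367 × 4.77) = 0.6397
Accumulation ratio R = 1 / (1 − e^(−kτ)) = 1 / (1 − 0.6397) = 2.775
Steady-state peak = C₀ × R = 23.9 × 2.775 = 66.32 mg/L

66 mg/L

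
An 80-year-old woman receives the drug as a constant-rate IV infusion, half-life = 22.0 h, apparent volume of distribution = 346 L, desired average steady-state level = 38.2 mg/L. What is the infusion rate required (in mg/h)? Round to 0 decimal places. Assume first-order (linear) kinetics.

416 mg/h

k = ln2 / t½ = 0.693147 / 22.0 = 0.03151 h⁻¹
CL = k × Vd = 0.03151 × 346 = 10.90 L/h
At steady state, infusion rate R₀ = Css × CL = 38.2 × 10.90 = 416.4 mg/h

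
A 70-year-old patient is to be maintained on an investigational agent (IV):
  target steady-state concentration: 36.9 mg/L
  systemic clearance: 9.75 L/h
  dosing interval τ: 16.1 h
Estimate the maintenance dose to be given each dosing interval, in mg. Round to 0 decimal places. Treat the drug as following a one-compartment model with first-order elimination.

At steady state, Dose/τ = Css × CL.
Dose = Css × CL × τ = 36.9 × 9.750 × 16.1 = 5792 mg

5792 mg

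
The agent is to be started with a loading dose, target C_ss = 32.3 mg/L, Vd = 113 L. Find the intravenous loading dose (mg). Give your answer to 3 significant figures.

3650 mg

LD = Css × Vd = 32.3 × 113 = 3650 mg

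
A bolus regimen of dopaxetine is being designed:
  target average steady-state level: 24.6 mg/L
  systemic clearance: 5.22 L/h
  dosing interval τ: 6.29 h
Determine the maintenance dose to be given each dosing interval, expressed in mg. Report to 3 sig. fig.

At steady state, Dose/τ = Css × CL.
Dose = Css × CL × τ = 24.6 × 5.220 × 6.29 = 807.7 mg

808 mg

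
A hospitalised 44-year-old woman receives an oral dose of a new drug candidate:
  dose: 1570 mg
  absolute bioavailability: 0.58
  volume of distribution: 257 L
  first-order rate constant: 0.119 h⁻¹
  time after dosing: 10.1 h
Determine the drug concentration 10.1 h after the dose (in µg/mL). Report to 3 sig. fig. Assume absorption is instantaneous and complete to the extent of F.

1.07 µg/mL

Amount reaching circulation = F × Dose = 0.58 × 1570 = 910.6 mg
C₀ = F·Dose / Vd = 910.6 / 257 = 3.543 mg/L
C = C₀ · e^(−k·t) = 3.543 × e^(−0.1190 × 10.1)
  = 3.543 × 0.3006 = 1.065 mg/L
(1.065 mg/L = 1.065 µg/mL)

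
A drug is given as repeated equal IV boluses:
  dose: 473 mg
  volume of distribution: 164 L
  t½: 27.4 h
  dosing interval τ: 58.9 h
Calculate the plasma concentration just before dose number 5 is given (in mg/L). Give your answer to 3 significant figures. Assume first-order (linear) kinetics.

0.837 mg/L

C₀ per dose = Dose / Vd = 473 / 164 = 2.884 mg/L
k = ln2 / t½ = 0.693147 / 27.4 = 0.02530 h⁻¹
Fraction remaining after one interval: r = e^(−kτ) = e^(−0.02530 × 58.9) = 0.2253
Before dose 5, 4 doses have been given (aged 1τ, 2τ, 3τ, 4τ).
C_trough = C₀ × (r + r² + … + r^4) = C₀ × r(1−r^4)/(1−r)
        = 2.884 × 0.2253 × (1 − 0.002577) / (1 − 0.2253) = 0.8366 mg/L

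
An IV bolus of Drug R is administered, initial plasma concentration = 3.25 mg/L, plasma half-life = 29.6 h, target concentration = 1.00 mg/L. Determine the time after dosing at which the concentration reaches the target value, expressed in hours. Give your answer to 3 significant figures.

k = ln2 / t½ = 0.693147 / 29.6 = 0.02342 h⁻¹
t = ln(C₀ / C) / k = ln(3.250 / 1.00) / 0.02342
  = ln(3.250) / 0.02342 = 1.179 / 0.02342 = 50.34 h

50.3 h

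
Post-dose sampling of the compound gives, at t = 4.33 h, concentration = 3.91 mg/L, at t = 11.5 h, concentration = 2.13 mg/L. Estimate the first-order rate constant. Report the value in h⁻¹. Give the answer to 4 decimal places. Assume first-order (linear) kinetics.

k = ln(C₁/C₂) / (t₂ − t₁) = ln(3.91/2.13) / (11.5 − 4.33)
  = 0.6074 / 7.170 = 0.08471 h⁻¹

0.0847 h⁻¹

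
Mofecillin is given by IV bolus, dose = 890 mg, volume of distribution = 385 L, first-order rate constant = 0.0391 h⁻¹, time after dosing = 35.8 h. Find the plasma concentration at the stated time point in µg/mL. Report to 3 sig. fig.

0.570 µg/mL

C₀ = Dose / Vd = 890.0 / 385 = 2.312 mg/L
C = C₀ · e^(−k·t) = 2.312 × e^(−0.03910 × 35.8)
  = 2.312 × 0.2467 = 0.5704 mg/L
(0.5704 mg/L = 0.5704 µg/mL)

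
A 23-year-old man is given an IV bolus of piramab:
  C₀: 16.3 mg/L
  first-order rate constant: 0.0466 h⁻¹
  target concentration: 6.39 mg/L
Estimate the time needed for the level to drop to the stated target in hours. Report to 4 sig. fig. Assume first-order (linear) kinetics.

t = ln(C₀ / C) / k = ln(16.30 / 6.39) / 0.04660
  = ln(2.551) / 0.04660 = 0.9365 / 0.04660 = 20.10 h

20.10 h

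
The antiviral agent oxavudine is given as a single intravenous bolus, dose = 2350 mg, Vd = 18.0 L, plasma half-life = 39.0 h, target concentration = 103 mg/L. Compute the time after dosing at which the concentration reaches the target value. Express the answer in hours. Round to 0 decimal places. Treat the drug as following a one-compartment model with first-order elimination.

C₀ = Dose / Vd = 2350 / 18.0 = 130.6 mg/L
k = ln2 / t½ = 0.693147 / 39.0 = 0.01777 h⁻¹
t = ln(C₀ / C) / k = ln(130.6 / 103) / 0.01777
  = ln(1.268) / 0.01777 = 0.2374 / 0.01777 = 13.36 h

13 h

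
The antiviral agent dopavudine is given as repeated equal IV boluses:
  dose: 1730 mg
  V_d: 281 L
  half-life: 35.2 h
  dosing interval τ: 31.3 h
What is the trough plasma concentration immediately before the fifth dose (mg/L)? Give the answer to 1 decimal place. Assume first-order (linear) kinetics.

6.6 mg/L

C₀ per dose = Dose / Vd = 1730 / 281 = 6.157 mg/L
k = ln2 / t½ = 0.693147 / 35.2 = 0.01969 h⁻¹
Fraction remaining after one interval: r = e^(−kτ) = e^(−0.01969 × 31.3) = 0.5399
Before dose 5, 4 doses have been given (aged 1τ, 2τ, 3τ, 4τ).
C_trough = C₀ × (r + r² + … + r^4) = C₀ × r(1−r^4)/(1−r)
        = 6.157 × 0.5399 × (1 − 0.08497) / (1 − 0.5399) = 6.611 mg/L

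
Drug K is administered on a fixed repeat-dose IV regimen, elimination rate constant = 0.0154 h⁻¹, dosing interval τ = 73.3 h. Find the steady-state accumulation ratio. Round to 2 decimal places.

1.48

e^(−kτ) = e^(−0.01540 × 73.3) = 0.3234
Accumulation ratio R = 1 / (1 − e^(−kτ)) = 1 / (1 − 0.3234) = 1.478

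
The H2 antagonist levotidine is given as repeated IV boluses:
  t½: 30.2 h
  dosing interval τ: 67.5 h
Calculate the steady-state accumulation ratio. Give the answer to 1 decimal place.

k = ln2 / t½ = 0.693147 / 30.2 = 0.02295 h⁻¹
e^(−kτ) = e^(−0.02295 × 67.5) = 0.2124
Accumulation ratio R = 1 / (1 − e^(−kτ)) = 1 / (1 − 0.2124) = 1.270

1.3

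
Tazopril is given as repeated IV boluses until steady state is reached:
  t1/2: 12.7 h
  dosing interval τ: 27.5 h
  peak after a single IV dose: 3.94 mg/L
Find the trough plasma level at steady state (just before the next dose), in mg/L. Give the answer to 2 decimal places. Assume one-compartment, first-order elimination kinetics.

k = ln2 / t½ = 0.693147 / 12.7 = 0.05458 h⁻¹
e^(−kτ) = e^(−0.05458 × 27.5) = 0.2229
Accumulation ratio R = 1 / (1 − e^(−kτ)) = 1 / (1 − 0.2229) = 1.287
Steady-state trough = C₀ × R × e^(−kτ) = 3.94 × 1.287 × 0.2229 = 1.130 mg/L

1.13 mg/L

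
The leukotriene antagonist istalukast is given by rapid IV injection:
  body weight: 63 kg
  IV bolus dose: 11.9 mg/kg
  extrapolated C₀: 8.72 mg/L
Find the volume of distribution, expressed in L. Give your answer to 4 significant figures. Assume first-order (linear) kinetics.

85.97 L

Dose = 11.9 × 63 = 749.7 mg
Vd = Dose / C₀ = 749.7 / 8.72 = 85.97 L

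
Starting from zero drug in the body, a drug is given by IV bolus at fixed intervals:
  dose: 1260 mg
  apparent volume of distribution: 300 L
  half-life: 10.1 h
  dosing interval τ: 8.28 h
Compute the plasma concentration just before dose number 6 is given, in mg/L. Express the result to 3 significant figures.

5.17 mg/L

C₀ per dose = Dose / Vd = 1260 / 300 = 4.200 mg/L
k = ln2 / t½ = 0.693147 / 10.1 = 0.06863 h⁻¹
Fraction remaining after one interval: r = e^(−kτ) = e^(−0.06863 × 8.28) = 0.5665
Before dose 6, 5 doses have been given (aged 1τ, 2τ, 3τ, 4τ, 5τ).
C_trough = C₀ × (r + r² + … + r^5) = C₀ × r(1−r^5)/(1−r)
        = 4.200 × 0.5665 × (1 − 0.05834) / (1 − 0.5665) = 5.168 mg/L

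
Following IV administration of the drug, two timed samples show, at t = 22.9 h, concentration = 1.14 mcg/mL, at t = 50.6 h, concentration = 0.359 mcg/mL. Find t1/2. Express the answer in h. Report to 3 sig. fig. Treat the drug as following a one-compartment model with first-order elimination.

16.6 h

k = ln(C₁/C₂) / (t₂ − t₁) = ln(1.14/0.359) / (50.6 − 22.9)
  = 1.155 / 27.70 = 0.04170 h⁻¹
t½ = ln2 / k = 0.693147 / 0.04170 = 16.62 h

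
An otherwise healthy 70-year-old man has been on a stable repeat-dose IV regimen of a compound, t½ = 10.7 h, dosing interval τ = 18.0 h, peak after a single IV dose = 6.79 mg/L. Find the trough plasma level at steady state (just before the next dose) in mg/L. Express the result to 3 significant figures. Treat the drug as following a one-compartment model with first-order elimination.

3.07 mg/L

k = ln2 / t½ = 0.693147 / 10.7 = 0.06478 h⁻¹
e^(−kτ) = e^(−0.06478 × 18.0) = 0.3116
Accumulation ratio R = 1 / (1 − e^(−kτ)) = 1 / (1 − 0.3116) = 1.453
Steady-state trough = C₀ × R × e^(−kτ) = 6.79 × 1.453 × 0.3116 = 3.074 mg/L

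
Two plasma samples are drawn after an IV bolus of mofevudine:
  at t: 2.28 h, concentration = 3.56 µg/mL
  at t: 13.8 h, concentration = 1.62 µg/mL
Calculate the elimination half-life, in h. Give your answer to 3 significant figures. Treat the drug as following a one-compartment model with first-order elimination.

k = ln(C₁/C₂) / (t₂ − t₁) = ln(3.56/1.62) / (13.8 − 2.28)
  = 0.7873 / 11.52 = 0.06834 h⁻¹
t½ = ln2 / k = 0.693147 / 0.06834 = 10.14 h

10.1 h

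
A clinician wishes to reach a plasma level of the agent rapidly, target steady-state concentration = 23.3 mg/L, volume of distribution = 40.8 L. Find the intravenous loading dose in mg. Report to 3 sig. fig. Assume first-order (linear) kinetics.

LD = Css × Vd = 23.3 × 40.8 = 950.6 mg

951 mg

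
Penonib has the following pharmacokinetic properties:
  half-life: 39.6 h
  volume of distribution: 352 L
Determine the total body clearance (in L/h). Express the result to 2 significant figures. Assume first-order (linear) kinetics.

6.2 L/h

k = ln2 / t½ = 0.693147 / 39.6 = 0.01750 h⁻¹
CL = k × Vd = 0.01750 × 352 = 6.160 L/h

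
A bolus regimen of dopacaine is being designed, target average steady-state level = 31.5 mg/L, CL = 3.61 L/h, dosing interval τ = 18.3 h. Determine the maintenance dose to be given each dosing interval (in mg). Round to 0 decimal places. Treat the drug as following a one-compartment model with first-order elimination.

At steady state, Dose/τ = Css × CL.
Dose = Css × CL × τ = 31.5 × 3.610 × 18.3 = 2081 mg

2081 mg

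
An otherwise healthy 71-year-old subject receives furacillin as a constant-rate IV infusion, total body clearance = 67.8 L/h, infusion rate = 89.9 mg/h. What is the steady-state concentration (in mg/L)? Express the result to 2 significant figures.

At steady state Css = R₀ / CL = 89.9 / 67.80 = 1.326 mg/L

1.3 mg/L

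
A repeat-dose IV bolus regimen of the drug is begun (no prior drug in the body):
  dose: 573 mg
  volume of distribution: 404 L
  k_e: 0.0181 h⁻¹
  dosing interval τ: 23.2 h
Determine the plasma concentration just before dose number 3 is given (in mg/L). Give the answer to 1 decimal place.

1.5 mg/L

C₀ per dose = Dose / Vd = 573 / 404 = 1.418 mg/L
Fraction remaining after one interval: r = e^(−kτ) = e^(−0.01810 × 23.2) = 0.6571
Before dose 3, 2 doses have been given (aged 1τ, 2τ).
C_trough = C₀ × (r + r²) = 1.418 × (0.6571 + 0.4318) = 1.544 mg/L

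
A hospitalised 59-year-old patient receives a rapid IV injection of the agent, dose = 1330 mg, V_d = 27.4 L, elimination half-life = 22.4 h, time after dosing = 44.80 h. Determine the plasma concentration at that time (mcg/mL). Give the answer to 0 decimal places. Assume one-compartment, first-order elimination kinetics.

12 mcg/mL

C₀ = Dose / Vd = 1330 / 27.4 = 48.54 mg/L
k = ln2 / t½ = 0.693147 / 22.4 = 0.03094 h⁻¹
t / t½ = 44.80 / 22.4 = 2 half-lives
C = C₀ × (1/2)^2 = 48.54 × 0.2500 = 12.14 mg/L
(12.14 mg/L = 12.14 mcg/mL)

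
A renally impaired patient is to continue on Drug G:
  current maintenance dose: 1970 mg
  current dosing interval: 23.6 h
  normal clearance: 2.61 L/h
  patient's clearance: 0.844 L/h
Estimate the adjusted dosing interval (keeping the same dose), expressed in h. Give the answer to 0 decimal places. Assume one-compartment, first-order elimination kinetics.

73 h

To keep the same average steady-state level, dosing rate must scale with clearance.
CL ratio = 0.844 / 2.61 = 0.3234
New interval (same dose) = 23.6 / 0.3234 = 72.97 h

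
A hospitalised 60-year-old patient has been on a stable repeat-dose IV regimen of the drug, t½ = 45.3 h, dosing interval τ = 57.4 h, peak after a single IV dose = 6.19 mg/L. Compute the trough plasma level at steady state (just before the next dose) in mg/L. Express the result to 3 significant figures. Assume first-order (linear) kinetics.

4.40 mg/L

k = ln2 / t½ = 0.693147 / 45.3 = 0.01530 h⁻¹
e^(−kτ) = e^(−0.01530 × 57.4) = 0.4155
Accumulation ratio R = 1 / (1 − e^(−kτ)) = 1 / (1 − 0.4155) = 1.711
Steady-state trough = C₀ × R × e^(−kτ) = 6.19 × 1.711 × 0.4155 = 4.401 mg/L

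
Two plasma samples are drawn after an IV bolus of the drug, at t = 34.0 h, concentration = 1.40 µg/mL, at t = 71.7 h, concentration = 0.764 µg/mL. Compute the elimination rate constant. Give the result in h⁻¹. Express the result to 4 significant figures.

0.01607 h⁻¹

k = ln(C₁/C₂) / (t₂ − t₁) = ln(1.40/0.764) / (71.7 − 34.0)
  = 0.6057 / 37.70 = 0.01607 h⁻¹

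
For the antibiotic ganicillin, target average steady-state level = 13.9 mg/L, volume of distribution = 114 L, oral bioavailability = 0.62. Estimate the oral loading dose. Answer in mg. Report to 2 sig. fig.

2600 mg

LD = Css × Vd / F = 13.9 × 114 / 0.62 = 2556 mg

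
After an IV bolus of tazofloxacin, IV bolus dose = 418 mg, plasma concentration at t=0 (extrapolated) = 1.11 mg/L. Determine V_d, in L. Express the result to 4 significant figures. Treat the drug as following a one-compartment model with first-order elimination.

376.6 L

Vd = Dose / C₀ = 418.0 / 1.11 = 376.6 L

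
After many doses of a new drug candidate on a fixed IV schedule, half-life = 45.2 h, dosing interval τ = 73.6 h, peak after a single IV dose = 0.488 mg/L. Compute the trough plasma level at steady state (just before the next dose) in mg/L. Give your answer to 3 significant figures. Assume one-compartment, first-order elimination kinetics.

k = ln2 / t½ = 0.693147 / 45.2 = 0.01534 h⁻¹
e^(−kτ) = e^(−0.01534 × 73.6) = 0.3233
Accumulation ratio R = 1 / (1 − e^(−kτ)) = 1 / (1 − 0.3233) = 1.478
Steady-state trough = C₀ × R × e^(−kτ) = 0.488 × 1.478 × 0.3233 = 0.2332 mg/L

0.233 mg/L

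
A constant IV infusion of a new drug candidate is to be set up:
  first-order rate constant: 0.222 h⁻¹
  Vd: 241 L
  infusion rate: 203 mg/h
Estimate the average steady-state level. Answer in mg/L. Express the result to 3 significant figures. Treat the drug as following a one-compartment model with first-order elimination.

3.79 mg/L

CL = k × Vd = 0.2220 × 241 = 53.50 L/h
At steady state Css = R₀ / CL = 203 / 53.50 = 3.794 mg/L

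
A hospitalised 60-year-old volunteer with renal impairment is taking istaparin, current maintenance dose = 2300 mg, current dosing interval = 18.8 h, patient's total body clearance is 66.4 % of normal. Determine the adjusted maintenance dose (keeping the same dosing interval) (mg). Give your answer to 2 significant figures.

1500 mg

To keep the same average steady-state level, dosing rate must scale with clearance.
CL ratio = 66.4 / 100 = 0.6640
New dose (same interval) = 2300 × 0.6640 = 1527 mg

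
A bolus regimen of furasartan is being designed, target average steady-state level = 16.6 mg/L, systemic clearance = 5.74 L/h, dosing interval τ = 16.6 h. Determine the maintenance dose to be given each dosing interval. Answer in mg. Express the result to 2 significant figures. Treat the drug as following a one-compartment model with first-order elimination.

At steady state, Dose/τ = Css × CL.
Dose = Css × CL × τ = 16.6 × 5.740 × 16.6 = 1582 mg

1600 mg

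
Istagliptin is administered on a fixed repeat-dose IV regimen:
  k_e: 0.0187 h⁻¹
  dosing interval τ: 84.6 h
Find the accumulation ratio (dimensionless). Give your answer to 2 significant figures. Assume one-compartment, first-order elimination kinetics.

1.3

e^(−kτ) = e^(−0.01870 × 84.6) = 0.2056
Accumulation ratio R = 1 / (1 − e^(−kτ)) = 1 / (1 − 0.2056) = 1.259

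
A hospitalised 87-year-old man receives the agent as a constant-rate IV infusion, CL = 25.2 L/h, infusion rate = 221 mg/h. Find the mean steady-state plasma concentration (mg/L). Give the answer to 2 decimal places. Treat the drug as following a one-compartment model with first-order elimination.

8.77 mg/L

At steady state Css = R₀ / CL = 221 / 25.20 = 8.770 mg/L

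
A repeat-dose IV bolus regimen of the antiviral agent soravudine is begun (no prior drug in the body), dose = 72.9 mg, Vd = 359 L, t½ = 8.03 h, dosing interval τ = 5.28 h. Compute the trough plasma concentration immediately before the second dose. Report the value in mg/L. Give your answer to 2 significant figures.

C₀ per dose = Dose / Vd = 72.9 / 359 = 0.2031 mg/L
k = ln2 / t½ = 0.693147 / 8.03 = 0.08632 h⁻¹
Fraction remaining after one interval: r = e^(−kτ) = e^(−0.08632 × 5.28) = 0.6340
Before dose 2, 1 dose has been given (aged 1τ).
C_trough = C₀ × r = 0.2031 × 0.6340 = 0.1288 mg/L

0.13 mg/L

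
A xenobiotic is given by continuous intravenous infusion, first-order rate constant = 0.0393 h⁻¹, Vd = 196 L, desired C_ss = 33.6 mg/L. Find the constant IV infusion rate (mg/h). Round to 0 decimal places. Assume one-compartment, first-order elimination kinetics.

CL = k × Vd = 0.03930 × 196 = 7.703 L/h
At steady state, infusion rate R₀ = Css × CL = 33.6 × 7.703 = 258.8 mg/h

259 mg/h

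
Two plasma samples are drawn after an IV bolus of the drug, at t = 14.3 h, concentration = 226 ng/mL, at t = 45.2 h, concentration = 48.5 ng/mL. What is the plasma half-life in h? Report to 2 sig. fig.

k = ln(C₁/C₂) / (t₂ − t₁) = ln(226/48.5) / (45.2 − 14.3)
  = 1.539 / 30.90 = 0.04981 h⁻¹
t½ = ln2 / k = 0.693147 / 0.04981 = 13.92 h

14 h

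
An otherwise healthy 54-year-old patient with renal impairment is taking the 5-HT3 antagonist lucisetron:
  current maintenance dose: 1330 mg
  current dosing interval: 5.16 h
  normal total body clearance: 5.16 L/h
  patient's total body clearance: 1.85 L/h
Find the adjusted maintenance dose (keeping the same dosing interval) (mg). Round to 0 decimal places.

477 mg

To keep the same average steady-state level, dosing rate must scale with clearance.
CL ratio = 1.85 / 5.16 = 0.3585
New dose (same interval) = 1330 × 0.3585 = 476.8 mg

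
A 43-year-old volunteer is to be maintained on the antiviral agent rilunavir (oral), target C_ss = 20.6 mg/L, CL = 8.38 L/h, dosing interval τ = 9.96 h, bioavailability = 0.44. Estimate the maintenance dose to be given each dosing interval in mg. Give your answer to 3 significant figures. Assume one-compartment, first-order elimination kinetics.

3910 mg

At steady state, F × (Dose/τ) = Css × CL.
Dose = Css × CL × τ / F = 20.6 × 8.380 × 9.96 / 0.44 = 3908 mg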